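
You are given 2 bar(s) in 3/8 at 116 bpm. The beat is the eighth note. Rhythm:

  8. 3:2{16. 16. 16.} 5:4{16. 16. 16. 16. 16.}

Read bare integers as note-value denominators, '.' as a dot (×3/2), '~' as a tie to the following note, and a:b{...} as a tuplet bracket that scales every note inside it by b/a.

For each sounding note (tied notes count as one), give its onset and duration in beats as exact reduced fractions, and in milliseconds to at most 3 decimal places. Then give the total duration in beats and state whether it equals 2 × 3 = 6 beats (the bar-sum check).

1) 0.0ms=0b +775.862ms=3/2b
2) 775.862ms=3/2b +258.621ms=1/2b
3) 1034.483ms=2b +258.621ms=1/2b
4) 1293.103ms=5/2b +258.621ms=1/2b
5) 1551.724ms=3b +310.345ms=3/5b
6) 1862.069ms=18/5b +310.345ms=3/5b
7) 2172.414ms=21/5b +310.345ms=3/5b
8) 2482.759ms=24/5b +310.345ms=3/5b
9) 2793.103ms=27/5b +310.345ms=3/5b
Σ=6b of 6 (116bpm 3/8) — PASS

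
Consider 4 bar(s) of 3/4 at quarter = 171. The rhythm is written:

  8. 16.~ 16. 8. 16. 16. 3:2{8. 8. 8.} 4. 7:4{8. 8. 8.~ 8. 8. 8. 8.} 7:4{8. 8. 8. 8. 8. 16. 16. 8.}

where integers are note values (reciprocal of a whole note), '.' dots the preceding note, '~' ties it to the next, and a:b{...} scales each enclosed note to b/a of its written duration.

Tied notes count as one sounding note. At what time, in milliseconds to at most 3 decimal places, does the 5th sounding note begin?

1. 0.0ms @ 0 + 263.158ms (3/4)
2. 263.158ms @ 3/4 + 263.158ms (3/4)
3. 526.316ms @ 3/2 + 263.158ms (3/4)
4. 789.474ms @ 9/4 + 131.579ms (3/8)
5. 921.053ms @ 21/8 + 131.579ms (3/8)
6. 1052.632ms @ 3 + 175.439ms (1/2)
7. 1228.07ms @ 7/2 + 175.439ms (1/2)
8. 1403.509ms @ 4 + 175.439ms (1/2)
9. 1578.947ms @ 9/2 + 526.316ms (3/2)
10. 2105.263ms @ 6 + 150.376ms (3/7)
11. 2255.639ms @ 45/7 + 150.376ms (3/7)
12. 2406.015ms @ 48/7 + 300.752ms (6/7)
13. 2706.767ms @ 54/7 + 150.376ms (3/7)
14. 2857.143ms @ 57/7 + 150.376ms (3/7)
15. 3007.519ms @ 60/7 + 150.376ms (3/7)
16. 3157.895ms @ 9 + 150.376ms (3/7)
17. 3308.271ms @ 66/7 + 150.376ms (3/7)
18. 3458.647ms @ 69/7 + 150.376ms (3/7)
19. 3609.023ms @ 72/7 + 150.376ms (3/7)
20. 3759.398ms @ 75/7 + 150.376ms (3/7)
21. 3909.774ms @ 78/7 + 75.188ms (3/14)
22. 3984.962ms @ 159/14 + 75.188ms (3/14)
23. 4060.15ms @ 81/7 + 150.376ms (3/7)

note 5 onset = 21/8b = 921.053ms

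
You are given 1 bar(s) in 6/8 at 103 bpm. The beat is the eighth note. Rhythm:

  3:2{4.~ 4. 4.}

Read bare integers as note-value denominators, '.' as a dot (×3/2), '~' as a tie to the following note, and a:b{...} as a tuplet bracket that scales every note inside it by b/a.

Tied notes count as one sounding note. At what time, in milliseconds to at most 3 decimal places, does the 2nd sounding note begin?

note 2 onset = 4b = 2330.097ms

1. 0.0ms @ 0 + 2330.097ms (4)
2. 2330.097ms @ 4 + 1165.049ms (2)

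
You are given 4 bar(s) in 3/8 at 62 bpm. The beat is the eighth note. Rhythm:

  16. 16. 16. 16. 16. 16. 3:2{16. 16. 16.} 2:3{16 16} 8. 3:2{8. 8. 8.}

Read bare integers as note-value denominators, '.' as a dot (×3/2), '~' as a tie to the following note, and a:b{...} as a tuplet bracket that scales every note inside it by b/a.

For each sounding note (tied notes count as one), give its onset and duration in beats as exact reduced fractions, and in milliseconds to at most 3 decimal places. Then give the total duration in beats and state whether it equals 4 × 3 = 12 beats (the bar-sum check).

1) 0.0ms=0b +725.806ms=3/4b
2) 725.806ms=3/4b +725.806ms=3/4b
3) 1451.613ms=3/2b +725.806ms=3/4b
4) 2177.419ms=9/4b +725.806ms=3/4b
5) 2903.226ms=3b +725.806ms=3/4b
6) 3629.032ms=15/4b +725.806ms=3/4b
7) 4354.839ms=9/2b +483.871ms=1/2b
8) 4838.71ms=5b +483.871ms=1/2b
9) 5322.581ms=11/2b +483.871ms=1/2b
10) 5806.452ms=6b +725.806ms=3/4b
11) 6532.258ms=27/4b +725.806ms=3/4b
12) 7258.065ms=15/2b +1451.613ms=3/2b
13) 8709.677ms=9b +967.742ms=1b
14) 9677.419ms=10b +967.742ms=1b
15) 10645.161ms=11b +967.742ms=1b
Σ=12b of 12 (62bpm 3/8) — PASS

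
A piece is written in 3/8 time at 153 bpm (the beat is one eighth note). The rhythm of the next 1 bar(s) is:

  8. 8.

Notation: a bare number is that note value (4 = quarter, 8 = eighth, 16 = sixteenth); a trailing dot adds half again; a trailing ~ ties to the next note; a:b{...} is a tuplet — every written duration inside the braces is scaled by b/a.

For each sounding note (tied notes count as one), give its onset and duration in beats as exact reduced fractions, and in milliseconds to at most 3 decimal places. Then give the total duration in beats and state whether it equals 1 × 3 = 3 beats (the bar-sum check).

1) 0.0ms=0b +588.235ms=3/2b
2) 588.235ms=3/2b +588.235ms=3/2b
Σ=3b of 3 (153bpm 3/8) — PASS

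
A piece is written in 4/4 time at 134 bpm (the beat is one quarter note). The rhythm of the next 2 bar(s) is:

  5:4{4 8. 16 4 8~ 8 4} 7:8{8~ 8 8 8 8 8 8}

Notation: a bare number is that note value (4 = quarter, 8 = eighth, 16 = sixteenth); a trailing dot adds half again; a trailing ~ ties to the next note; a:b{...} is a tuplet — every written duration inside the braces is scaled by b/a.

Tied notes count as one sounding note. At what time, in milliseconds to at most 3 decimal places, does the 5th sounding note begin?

note 5 onset = 12/5b = 1074.627ms

1. 0.0ms @ 0 + 358.209ms (4/5)
2. 358.209ms @ 4/5 + 268.657ms (3/5)
3. 626.866ms @ 7/5 + 89.552ms (1/5)
4. 716.418ms @ 8/5 + 358.209ms (4/5)
5. 1074.627ms @ 12/5 + 358.209ms (4/5)
6. 1432.836ms @ 16/5 + 358.209ms (4/5)
7. 1791.045ms @ 4 + 511.727ms (8/7)
8. 2302.772ms @ 36/7 + 255.864ms (4/7)
9. 2558.635ms @ 40/7 + 255.864ms (4/7)
10. 2814.499ms @ 44/7 + 255.864ms (4/7)
11. 3070.362ms @ 48/7 + 255.864ms (4/7)
12. 3326.226ms @ 52/7 + 255.864ms (4/7)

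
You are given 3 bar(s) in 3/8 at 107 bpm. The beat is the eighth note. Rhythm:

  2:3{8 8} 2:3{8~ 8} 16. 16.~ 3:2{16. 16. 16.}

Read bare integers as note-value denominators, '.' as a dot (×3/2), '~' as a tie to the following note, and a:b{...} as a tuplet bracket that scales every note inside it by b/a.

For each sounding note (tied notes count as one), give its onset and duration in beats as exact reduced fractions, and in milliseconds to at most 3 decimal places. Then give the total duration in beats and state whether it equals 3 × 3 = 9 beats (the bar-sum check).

1) 0.0ms=0b +841.121ms=3/2b
2) 841.121ms=3/2b +841.121ms=3/2b
3) 1682.243ms=3b +1682.243ms=3b
4) 3364.486ms=6b +420.561ms=3/4b
5) 3785.047ms=27/4b +700.935ms=5/4b
6) 4485.981ms=8b +280.374ms=1/2b
7) 4766.355ms=17/2b +280.374ms=1/2b
Σ=9b of 9 (107bpm 3/8) — PASS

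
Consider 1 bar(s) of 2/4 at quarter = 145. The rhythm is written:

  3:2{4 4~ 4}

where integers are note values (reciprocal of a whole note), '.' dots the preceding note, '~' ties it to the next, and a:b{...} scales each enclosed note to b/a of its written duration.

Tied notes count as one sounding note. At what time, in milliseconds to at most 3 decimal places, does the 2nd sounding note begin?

1. 0.0ms @ 0 + 275.862ms (2/3)
2. 275.862ms @ 2/3 + 551.724ms (4/3)

note 2 onset = 2/3b = 275.862ms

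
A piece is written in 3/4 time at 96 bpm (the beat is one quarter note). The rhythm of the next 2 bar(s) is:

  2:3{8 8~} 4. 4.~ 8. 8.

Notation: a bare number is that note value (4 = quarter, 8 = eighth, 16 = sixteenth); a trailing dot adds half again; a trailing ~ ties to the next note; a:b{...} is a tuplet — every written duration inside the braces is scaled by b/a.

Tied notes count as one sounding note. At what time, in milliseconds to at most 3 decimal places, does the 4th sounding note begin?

1. 0.0ms @ 0 + 468.75ms (3/4)
2. 468.75ms @ 3/4 + 1406.25ms (9/4)
3. 1875.0ms @ 3 + 1406.25ms (9/4)
4. 3281.25ms @ 21/4 + 468.75ms (3/4)

note 4 onset = 21/4b = 3281.25ms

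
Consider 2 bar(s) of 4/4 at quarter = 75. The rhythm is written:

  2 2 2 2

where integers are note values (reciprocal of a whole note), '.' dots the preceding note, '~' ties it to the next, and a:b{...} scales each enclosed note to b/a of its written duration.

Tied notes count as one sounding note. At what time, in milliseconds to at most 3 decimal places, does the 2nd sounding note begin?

1. 0.0ms @ 0 + 1600.0ms (2)
2. 1600.0ms @ 2 + 1600.0ms (2)
3. 3200.0ms @ 4 + 1600.0ms (2)
4. 4800.0ms @ 6 + 1600.0ms (2)

note 2 onset = 2b = 1600.0ms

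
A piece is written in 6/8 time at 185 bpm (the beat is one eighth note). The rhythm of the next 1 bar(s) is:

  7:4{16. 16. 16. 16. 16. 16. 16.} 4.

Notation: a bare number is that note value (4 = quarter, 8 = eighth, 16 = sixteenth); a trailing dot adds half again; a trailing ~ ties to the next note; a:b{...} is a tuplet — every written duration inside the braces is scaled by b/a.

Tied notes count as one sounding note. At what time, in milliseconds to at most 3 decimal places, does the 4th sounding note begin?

note 4 onset = 9/7b = 416.988ms

1. 0.0ms @ 0 + 138.996ms (3/7)
2. 138.996ms @ 3/7 + 138.996ms (3/7)
3. 277.992ms @ 6/7 + 138.996ms (3/7)
4. 416.988ms @ 9/7 + 138.996ms (3/7)
5. 555.985ms @ 12/7 + 138.996ms (3/7)
6. 694.981ms @ 15/7 + 138.996ms (3/7)
7. 833.977ms @ 18/7 + 138.996ms (3/7)
8. 972.973ms @ 3 + 972.973ms (3)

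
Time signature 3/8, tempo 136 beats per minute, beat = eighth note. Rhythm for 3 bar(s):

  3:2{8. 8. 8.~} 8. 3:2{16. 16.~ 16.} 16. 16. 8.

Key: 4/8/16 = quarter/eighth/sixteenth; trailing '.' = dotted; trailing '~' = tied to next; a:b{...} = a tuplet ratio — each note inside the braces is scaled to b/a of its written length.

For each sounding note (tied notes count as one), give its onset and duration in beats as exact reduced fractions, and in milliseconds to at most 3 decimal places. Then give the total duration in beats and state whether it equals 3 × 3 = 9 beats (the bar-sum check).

1) 0.0ms=0b +441.176ms=1b
2) 441.176ms=1b +441.176ms=1b
3) 882.353ms=2b +1102.941ms=5/2b
4) 1985.294ms=9/2b +220.588ms=1/2b
5) 2205.882ms=5b +441.176ms=1b
6) 2647.059ms=6b +330.882ms=3/4b
7) 2977.941ms=27/4b +330.882ms=3/4b
8) 3308.824ms=15/2b +661.765ms=3/2b
Σ=9b of 9 (136bpm 3/8) — PASS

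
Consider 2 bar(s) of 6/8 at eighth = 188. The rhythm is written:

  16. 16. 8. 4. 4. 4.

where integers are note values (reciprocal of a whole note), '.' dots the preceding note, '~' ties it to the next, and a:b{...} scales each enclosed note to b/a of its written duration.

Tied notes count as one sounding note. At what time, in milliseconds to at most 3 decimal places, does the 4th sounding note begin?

1. 0.0ms @ 0 + 239.362ms (3/4)
2. 239.362ms @ 3/4 + 239.362ms (3/4)
3. 478.723ms @ 3/2 + 478.723ms (3/2)
4. 957.447ms @ 3 + 957.447ms (3)
5. 1914.894ms @ 6 + 957.447ms (3)
6. 2872.34ms @ 9 + 957.447ms (3)

note 4 onset = 3b = 957.447ms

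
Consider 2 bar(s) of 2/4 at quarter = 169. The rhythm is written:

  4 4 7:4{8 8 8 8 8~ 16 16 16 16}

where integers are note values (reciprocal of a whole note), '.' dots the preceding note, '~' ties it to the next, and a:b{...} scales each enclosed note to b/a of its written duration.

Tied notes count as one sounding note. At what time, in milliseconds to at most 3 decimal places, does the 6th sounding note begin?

note 6 onset = 20/7b = 1014.37ms

1. 0.0ms @ 0 + 355.03ms (1)
2. 355.03ms @ 1 + 355.03ms (1)
3. 710.059ms @ 2 + 101.437ms (2/7)
4. 811.496ms @ 16/7 + 101.437ms (2/7)
5. 912.933ms @ 18/7 + 101.437ms (2/7)
6. 1014.37ms @ 20/7 + 101.437ms (2/7)
7. 1115.807ms @ 22/7 + 152.156ms (3/7)
8. 1267.963ms @ 25/7 + 50.719ms (1/7)
9. 1318.681ms @ 26/7 + 50.719ms (1/7)
10. 1369.4ms @ 27/7 + 50.719ms (1/7)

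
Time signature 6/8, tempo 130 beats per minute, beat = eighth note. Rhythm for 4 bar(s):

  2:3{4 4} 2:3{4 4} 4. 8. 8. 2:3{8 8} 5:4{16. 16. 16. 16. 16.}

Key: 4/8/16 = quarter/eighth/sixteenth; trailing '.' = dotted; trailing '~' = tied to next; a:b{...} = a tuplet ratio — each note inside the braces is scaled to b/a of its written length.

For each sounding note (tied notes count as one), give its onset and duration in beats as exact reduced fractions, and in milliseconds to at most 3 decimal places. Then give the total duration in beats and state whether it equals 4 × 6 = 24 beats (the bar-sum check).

1) 0.0ms=0b +1384.615ms=3b
2) 1384.615ms=3b +1384.615ms=3b
3) 2769.231ms=6b +1384.615ms=3b
4) 4153.846ms=9b +1384.615ms=3b
5) 5538.462ms=12b +1384.615ms=3b
6) 6923.077ms=15b +692.308ms=3/2b
7) 7615.385ms=33/2b +692.308ms=3/2b
8) 8307.692ms=18b +692.308ms=3/2b
9) 9000.0ms=39/2b +692.308ms=3/2b
10) 9692.308ms=21b +276.923ms=3/5b
11) 9969.231ms=108/5b +276.923ms=3/5b
12) 10246.154ms=111/5b +276.923ms=3/5b
13) 10523.077ms=114/5b +276.923ms=3/5b
14) 10800.0ms=117/5b +276.923ms=3/5b
Σ=24b of 24 (130bpm 6/8) — PASS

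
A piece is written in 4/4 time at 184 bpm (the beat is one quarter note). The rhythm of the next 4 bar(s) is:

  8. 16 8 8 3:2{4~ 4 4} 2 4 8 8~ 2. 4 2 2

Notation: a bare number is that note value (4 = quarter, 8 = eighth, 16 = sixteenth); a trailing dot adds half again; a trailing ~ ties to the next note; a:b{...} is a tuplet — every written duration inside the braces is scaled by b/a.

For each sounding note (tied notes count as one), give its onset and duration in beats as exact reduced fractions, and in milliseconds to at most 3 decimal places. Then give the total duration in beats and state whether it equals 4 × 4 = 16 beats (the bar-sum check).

1) 0.0ms=0b +244.565ms=3/4b
2) 244.565ms=3/4b +81.522ms=1/4b
3) 326.087ms=1b +163.043ms=1/2b
4) 489.13ms=3/2b +163.043ms=1/2b
5) 652.174ms=2b +434.783ms=4/3b
6) 1086.957ms=10/3b +217.391ms=2/3b
7) 1304.348ms=4b +652.174ms=2b
8) 1956.522ms=6b +326.087ms=1b
9) 2282.609ms=7b +163.043ms=1/2b
10) 2445.652ms=15/2b +1141.304ms=7/2b
11) 3586.957ms=11b +326.087ms=1b
12) 3913.043ms=12b +652.174ms=2b
13) 4565.217ms=14b +652.174ms=2b
Σ=16b of 16 (184bpm 4/4) — PASS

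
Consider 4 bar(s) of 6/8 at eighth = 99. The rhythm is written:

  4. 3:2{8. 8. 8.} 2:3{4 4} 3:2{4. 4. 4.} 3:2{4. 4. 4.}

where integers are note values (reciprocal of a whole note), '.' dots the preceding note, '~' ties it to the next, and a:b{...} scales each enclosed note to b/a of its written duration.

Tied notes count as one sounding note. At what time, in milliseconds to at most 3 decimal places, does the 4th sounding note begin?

1. 0.0ms @ 0 + 1818.182ms (3)
2. 1818.182ms @ 3 + 606.061ms (1)
3. 2424.242ms @ 4 + 606.061ms (1)
4. 3030.303ms @ 5 + 606.061ms (1)
5. 3636.364ms @ 6 + 1818.182ms (3)
6. 5454.545ms @ 9 + 1818.182ms (3)
7. 7272.727ms @ 12 + 1212.121ms (2)
8. 8484.848ms @ 14 + 1212.121ms (2)
9. 9696.97ms @ 16 + 1212.121ms (2)
10. 10909.091ms @ 18 + 1212.121ms (2)
11. 12121.212ms @ 20 + 1212.121ms (2)
12. 13333.333ms @ 22 + 1212.121ms (2)

note 4 onset = 5b = 3030.303ms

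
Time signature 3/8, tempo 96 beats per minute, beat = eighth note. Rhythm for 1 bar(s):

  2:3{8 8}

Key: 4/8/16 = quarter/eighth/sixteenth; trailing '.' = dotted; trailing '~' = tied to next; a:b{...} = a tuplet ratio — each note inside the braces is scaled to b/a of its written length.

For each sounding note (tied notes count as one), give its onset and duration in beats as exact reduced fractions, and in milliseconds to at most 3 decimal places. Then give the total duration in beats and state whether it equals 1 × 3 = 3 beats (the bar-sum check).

1) 0.0ms=0b +937.5ms=3/2b
2) 937.5ms=3/2b +937.5ms=3/2b
Σ=3b of 3 (96bpm 3/8) — PASS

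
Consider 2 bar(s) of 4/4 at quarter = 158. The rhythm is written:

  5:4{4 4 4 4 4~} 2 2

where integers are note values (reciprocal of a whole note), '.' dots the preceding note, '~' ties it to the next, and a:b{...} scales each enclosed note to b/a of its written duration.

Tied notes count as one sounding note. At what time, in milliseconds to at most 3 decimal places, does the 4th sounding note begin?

note 4 onset = 12/5b = 911.392ms

1. 0.0ms @ 0 + 303.797ms (4/5)
2. 303.797ms @ 4/5 + 303.797ms (4/5)
3. 607.595ms @ 8/5 + 303.797ms (4/5)
4. 911.392ms @ 12/5 + 303.797ms (4/5)
5. 1215.19ms @ 16/5 + 1063.291ms (14/5)
6. 2278.481ms @ 6 + 759.494ms (2)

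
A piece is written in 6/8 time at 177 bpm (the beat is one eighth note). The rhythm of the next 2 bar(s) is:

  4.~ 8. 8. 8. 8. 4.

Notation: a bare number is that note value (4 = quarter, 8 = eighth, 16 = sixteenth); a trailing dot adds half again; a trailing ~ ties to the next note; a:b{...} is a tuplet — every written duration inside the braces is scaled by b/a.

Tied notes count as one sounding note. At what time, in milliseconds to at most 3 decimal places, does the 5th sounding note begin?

note 5 onset = 9b = 3050.847ms

1. 0.0ms @ 0 + 1525.424ms (9/2)
2. 1525.424ms @ 9/2 + 508.475ms (3/2)
3. 2033.898ms @ 6 + 508.475ms (3/2)
4. 2542.373ms @ 15/2 + 508.475ms (3/2)
5. 3050.847ms @ 9 + 1016.949ms (3)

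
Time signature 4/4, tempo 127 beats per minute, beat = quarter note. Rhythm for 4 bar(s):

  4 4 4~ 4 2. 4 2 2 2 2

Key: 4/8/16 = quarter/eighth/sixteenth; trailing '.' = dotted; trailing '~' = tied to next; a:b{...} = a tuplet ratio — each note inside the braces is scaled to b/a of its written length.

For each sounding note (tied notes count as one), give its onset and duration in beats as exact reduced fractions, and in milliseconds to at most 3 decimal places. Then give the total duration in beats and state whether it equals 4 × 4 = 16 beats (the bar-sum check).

1) 0.0ms=0b +472.441ms=1b
2) 472.441ms=1b +472.441ms=1b
3) 944.882ms=2b +944.882ms=2b
4) 1889.764ms=4b +1417.323ms=3b
5) 3307.087ms=7b +472.441ms=1b
6) 3779.528ms=8b +944.882ms=2b
7) 4724.409ms=10b +944.882ms=2b
8) 5669.291ms=12b +944.882ms=2b
9) 6614.173ms=14b +944.882ms=2b
Σ=16b of 16 (127bpm 4/4) — PASS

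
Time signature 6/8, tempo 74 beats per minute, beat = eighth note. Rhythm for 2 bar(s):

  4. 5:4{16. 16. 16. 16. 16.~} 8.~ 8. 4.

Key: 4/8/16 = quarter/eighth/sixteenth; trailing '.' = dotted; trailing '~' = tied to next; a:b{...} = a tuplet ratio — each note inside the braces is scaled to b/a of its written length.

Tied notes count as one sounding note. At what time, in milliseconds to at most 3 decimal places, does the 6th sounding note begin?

note 6 onset = 27/5b = 4378.378ms

1. 0.0ms @ 0 + 2432.432ms (3)
2. 2432.432ms @ 3 + 486.486ms (3/5)
3. 2918.919ms @ 18/5 + 486.486ms (3/5)
4. 3405.405ms @ 21/5 + 486.486ms (3/5)
5. 3891.892ms @ 24/5 + 486.486ms (3/5)
6. 4378.378ms @ 27/5 + 2918.919ms (18/5)
7. 7297.297ms @ 9 + 2432.432ms (3)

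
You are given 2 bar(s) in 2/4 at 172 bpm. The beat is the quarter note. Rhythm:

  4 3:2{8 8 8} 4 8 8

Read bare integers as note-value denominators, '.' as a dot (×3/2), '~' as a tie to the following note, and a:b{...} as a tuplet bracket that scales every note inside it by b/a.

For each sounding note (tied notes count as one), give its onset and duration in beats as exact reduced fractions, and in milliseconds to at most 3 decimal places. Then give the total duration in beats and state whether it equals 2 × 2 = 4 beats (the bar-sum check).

1) 0.0ms=0b +348.837ms=1b
2) 348.837ms=1b +116.279ms=1/3b
3) 465.116ms=4/3b +116.279ms=1/3b
4) 581.395ms=5/3b +116.279ms=1/3b
5) 697.674ms=2b +348.837ms=1b
6) 1046.512ms=3b +174.419ms=1/2b
7) 1220.93ms=7/2b +174.419ms=1/2b
Σ=4b of 4 (172bpm 2/4) — PASS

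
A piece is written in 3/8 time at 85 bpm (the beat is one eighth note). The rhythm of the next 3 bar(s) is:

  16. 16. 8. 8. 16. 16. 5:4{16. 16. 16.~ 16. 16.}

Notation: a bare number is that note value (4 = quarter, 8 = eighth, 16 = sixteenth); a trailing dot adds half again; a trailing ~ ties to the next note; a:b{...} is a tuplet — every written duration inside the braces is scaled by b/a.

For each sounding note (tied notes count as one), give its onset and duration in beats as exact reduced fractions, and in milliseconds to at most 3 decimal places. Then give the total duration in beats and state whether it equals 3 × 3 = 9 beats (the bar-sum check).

1) 0.0ms=0b +529.412ms=3/4b
2) 529.412ms=3/4b +529.412ms=3/4b
3) 1058.824ms=3/2b +1058.824ms=3/2b
4) 2117.647ms=3b +1058.824ms=3/2b
5) 3176.471ms=9/2b +529.412ms=3/4b
6) 3705.882ms=21/4b +529.412ms=3/4b
7) 4235.294ms=6b +423.529ms=3/5b
8) 4658.824ms=33/5b +423.529ms=3/5b
9) 5082.353ms=36/5b +847.059ms=6/5b
10) 5929.412ms=42/5b +423.529ms=3/5b
Σ=9b of 9 (85bpm 3/8) — PASS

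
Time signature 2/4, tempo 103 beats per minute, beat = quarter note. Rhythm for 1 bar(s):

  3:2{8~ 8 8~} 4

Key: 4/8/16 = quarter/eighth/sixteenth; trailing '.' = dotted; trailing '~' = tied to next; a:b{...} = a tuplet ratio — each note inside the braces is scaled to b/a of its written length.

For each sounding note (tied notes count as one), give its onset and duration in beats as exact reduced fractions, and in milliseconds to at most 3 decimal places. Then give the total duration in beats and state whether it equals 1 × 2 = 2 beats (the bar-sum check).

1) 0.0ms=0b +388.35ms=2/3b
2) 388.35ms=2/3b +776.699ms=4/3b
Σ=2b of 2 (103bpm 2/4) — PASS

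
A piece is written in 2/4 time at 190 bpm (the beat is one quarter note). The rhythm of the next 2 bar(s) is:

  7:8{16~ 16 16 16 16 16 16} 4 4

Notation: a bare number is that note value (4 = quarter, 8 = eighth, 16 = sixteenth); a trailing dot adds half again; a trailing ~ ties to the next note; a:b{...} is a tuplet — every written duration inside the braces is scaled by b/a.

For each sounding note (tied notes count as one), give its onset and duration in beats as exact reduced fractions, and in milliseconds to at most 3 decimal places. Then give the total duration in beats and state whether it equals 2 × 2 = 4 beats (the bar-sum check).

1) 0.0ms=0b +180.451ms=4/7b
2) 180.451ms=4/7b +90.226ms=2/7b
3) 270.677ms=6/7b +90.226ms=2/7b
4) 360.902ms=8/7b +90.226ms=2/7b
5) 451.128ms=10/7b +90.226ms=2/7b
6) 541.353ms=12/7b +90.226ms=2/7b
7) 631.579ms=2b +315.789ms=1b
8) 947.368ms=3b +315.789ms=1b
Σ=4b of 4 (190bpm 2/4) — PASS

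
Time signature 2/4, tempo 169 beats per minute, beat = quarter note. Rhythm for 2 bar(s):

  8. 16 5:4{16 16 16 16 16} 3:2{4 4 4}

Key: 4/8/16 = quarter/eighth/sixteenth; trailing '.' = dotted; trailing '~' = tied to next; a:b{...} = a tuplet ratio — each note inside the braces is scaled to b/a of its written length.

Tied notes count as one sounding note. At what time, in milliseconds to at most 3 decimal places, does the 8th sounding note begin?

1. 0.0ms @ 0 + 266.272ms (3/4)
2. 266.272ms @ 3/4 + 88.757ms (1/4)
3. 355.03ms @ 1 + 71.006ms (1/5)
4. 426.036ms @ 6/5 + 71.006ms (1/5)
5. 497.041ms @ 7/5 + 71.006ms (1/5)
6. 568.047ms @ 8/5 + 71.006ms (1/5)
7. 639.053ms @ 9/5 + 71.006ms (1/5)
8. 710.059ms @ 2 + 236.686ms (2/3)
9. 946.746ms @ 8/3 + 236.686ms (2/3)
10. 1183.432ms @ 10/3 + 236.686ms (2/3)

note 8 onset = 2b = 710.059ms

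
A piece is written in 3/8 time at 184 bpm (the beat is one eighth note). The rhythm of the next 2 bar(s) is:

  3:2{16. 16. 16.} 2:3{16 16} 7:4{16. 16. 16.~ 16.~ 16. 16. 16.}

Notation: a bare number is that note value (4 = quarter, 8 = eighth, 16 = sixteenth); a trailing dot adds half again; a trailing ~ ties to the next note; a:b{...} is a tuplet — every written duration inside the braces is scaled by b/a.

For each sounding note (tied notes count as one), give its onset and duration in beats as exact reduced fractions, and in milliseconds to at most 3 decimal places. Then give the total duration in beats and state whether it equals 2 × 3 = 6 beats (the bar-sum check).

1) 0.0ms=0b +163.043ms=1/2b
2) 163.043ms=1/2b +163.043ms=1/2b
3) 326.087ms=1b +163.043ms=1/2b
4) 489.13ms=3/2b +244.565ms=3/4b
5) 733.696ms=9/4b +244.565ms=3/4b
6) 978.261ms=3b +139.752ms=3/7b
7) 1118.012ms=24/7b +139.752ms=3/7b
8) 1257.764ms=27/7b +419.255ms=9/7b
9) 1677.019ms=36/7b +139.752ms=3/7b
10) 1816.77ms=39/7b +139.752ms=3/7b
Σ=6b of 6 (184bpm 3/8) — PASS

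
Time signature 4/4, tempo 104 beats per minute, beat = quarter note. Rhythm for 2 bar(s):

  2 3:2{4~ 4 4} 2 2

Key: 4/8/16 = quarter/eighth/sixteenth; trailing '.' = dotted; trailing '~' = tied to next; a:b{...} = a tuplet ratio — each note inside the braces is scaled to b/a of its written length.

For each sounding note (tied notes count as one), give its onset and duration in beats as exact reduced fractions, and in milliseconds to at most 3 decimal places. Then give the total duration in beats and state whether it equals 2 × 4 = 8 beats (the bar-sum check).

1) 0.0ms=0b +1153.846ms=2b
2) 1153.846ms=2b +769.231ms=4/3b
3) 1923.077ms=10/3b +384.615ms=2/3b
4) 2307.692ms=4b +1153.846ms=2b
5) 3461.538ms=6b +1153.846ms=2b
Σ=8b of 8 (104bpm 4/4) — PASS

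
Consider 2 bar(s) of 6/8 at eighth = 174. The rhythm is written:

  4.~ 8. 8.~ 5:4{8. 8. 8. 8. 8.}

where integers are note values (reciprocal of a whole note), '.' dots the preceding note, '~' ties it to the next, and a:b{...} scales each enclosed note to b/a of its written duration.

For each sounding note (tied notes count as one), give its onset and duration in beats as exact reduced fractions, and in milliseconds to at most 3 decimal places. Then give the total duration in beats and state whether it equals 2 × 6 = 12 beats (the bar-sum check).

1) 0.0ms=0b +1551.724ms=9/2b
2) 1551.724ms=9/2b +931.034ms=27/10b
3) 2482.759ms=36/5b +413.793ms=6/5b
4) 2896.552ms=42/5b +413.793ms=6/5b
5) 3310.345ms=48/5b +413.793ms=6/5b
6) 3724.138ms=54/5b +413.793ms=6/5b
Σ=12b of 12 (174bpm 6/8) — PASS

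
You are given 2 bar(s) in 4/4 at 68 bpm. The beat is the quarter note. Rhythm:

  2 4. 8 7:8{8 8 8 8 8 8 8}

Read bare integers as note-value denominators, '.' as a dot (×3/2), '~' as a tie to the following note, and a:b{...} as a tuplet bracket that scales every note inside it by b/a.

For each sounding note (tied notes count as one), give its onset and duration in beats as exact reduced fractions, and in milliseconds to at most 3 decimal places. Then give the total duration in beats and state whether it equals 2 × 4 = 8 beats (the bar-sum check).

1) 0.0ms=0b +1764.706ms=2b
2) 1764.706ms=2b +1323.529ms=3/2b
3) 3088.235ms=7/2b +441.176ms=1/2b
4) 3529.412ms=4b +504.202ms=4/7b
5) 4033.613ms=32/7b +504.202ms=4/7b
6) 4537.815ms=36/7b +504.202ms=4/7b
7) 5042.017ms=40/7b +504.202ms=4/7b
8) 5546.218ms=44/7b +504.202ms=4/7b
9) 6050.42ms=48/7b +504.202ms=4/7b
10) 6554.622ms=52/7b +504.202ms=4/7b
Σ=8b of 8 (68bpm 4/4) — PASS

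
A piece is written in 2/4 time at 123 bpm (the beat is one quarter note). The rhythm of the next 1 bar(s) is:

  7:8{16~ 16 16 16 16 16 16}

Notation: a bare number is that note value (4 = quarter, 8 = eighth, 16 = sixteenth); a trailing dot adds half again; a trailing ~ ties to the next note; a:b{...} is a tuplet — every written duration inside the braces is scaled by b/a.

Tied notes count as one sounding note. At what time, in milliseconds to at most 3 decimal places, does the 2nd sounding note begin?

1. 0.0ms @ 0 + 278.746ms (4/7)
2. 278.746ms @ 4/7 + 139.373ms (2/7)
3. 418.118ms @ 6/7 + 139.373ms (2/7)
4. 557.491ms @ 8/7 + 139.373ms (2/7)
5. 696.864ms @ 10/7 + 139.373ms (2/7)
6. 836.237ms @ 12/7 + 139.373ms (2/7)

note 2 onset = 4/7b = 278.746ms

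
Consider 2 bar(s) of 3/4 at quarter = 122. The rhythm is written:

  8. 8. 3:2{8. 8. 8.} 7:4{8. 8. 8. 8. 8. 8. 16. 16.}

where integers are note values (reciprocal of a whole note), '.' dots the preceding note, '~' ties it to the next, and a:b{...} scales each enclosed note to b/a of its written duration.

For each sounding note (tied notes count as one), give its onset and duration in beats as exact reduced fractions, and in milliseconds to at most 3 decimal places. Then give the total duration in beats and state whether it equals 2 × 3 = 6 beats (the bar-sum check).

1) 0.0ms=0b +368.852ms=3/4b
2) 368.852ms=3/4b +368.852ms=3/4b
3) 737.705ms=3/2b +245.902ms=1/2b
4) 983.607ms=2b +245.902ms=1/2b
5) 1229.508ms=5/2b +245.902ms=1/2b
6) 1475.41ms=3b +210.773ms=3/7b
7) 1686.183ms=24/7b +210.773ms=3/7b
8) 1896.956ms=27/7b +210.773ms=3/7b
9) 2107.728ms=30/7b +210.773ms=3/7b
10) 2318.501ms=33/7b +210.773ms=3/7b
11) 2529.274ms=36/7b +210.773ms=3/7b
12) 2740.047ms=39/7b +105.386ms=3/14b
13) 2845.433ms=81/14b +105.386ms=3/14b
Σ=6b of 6 (122bpm 3/4) — PASS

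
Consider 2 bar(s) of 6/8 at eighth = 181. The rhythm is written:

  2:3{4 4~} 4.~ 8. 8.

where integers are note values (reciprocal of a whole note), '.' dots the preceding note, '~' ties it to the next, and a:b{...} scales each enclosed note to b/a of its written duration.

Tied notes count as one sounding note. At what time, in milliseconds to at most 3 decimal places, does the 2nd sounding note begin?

note 2 onset = 3b = 994.475ms

1. 0.0ms @ 0 + 994.475ms (3)
2. 994.475ms @ 3 + 2486.188ms (15/2)
3. 3480.663ms @ 21/2 + 497.238ms (3/2)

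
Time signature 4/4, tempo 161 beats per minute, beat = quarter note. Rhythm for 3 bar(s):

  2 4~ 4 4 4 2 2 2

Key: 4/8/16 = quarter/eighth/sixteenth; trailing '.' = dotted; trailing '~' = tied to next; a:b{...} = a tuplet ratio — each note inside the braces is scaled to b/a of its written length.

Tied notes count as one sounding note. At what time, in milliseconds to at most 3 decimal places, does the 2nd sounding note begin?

1. 0.0ms @ 0 + 745.342ms (2)
2. 745.342ms @ 2 + 745.342ms (2)
3. 1490.683ms @ 4 + 372.671ms (1)
4. 1863.354ms @ 5 + 372.671ms (1)
5. 2236.025ms @ 6 + 745.342ms (2)
6. 2981.366ms @ 8 + 745.342ms (2)
7. 3726.708ms @ 10 + 745.342ms (2)

note 2 onset = 2b = 745.342ms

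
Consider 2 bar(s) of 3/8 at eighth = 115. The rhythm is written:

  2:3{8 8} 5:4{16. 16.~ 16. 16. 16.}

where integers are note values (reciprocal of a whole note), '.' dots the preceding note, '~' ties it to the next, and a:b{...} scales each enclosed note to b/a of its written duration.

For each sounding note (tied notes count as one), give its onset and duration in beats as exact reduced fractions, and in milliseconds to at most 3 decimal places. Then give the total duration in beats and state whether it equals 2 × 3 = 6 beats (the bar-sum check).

1) 0.0ms=0b +782.609ms=3/2b
2) 782.609ms=3/2b +782.609ms=3/2b
3) 1565.217ms=3b +313.043ms=3/5b
4) 1878.261ms=18/5b +626.087ms=6/5b
5) 2504.348ms=24/5b +313.043ms=3/5b
6) 2817.391ms=27/5b +313.043ms=3/5b
Σ=6b of 6 (115bpm 3/8) — PASS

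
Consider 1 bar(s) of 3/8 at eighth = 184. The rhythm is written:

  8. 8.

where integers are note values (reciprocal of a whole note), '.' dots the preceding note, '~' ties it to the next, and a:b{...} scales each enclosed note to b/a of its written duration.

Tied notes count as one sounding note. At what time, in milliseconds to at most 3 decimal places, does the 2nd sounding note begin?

note 2 onset = 3/2b = 489.13ms

1. 0.0ms @ 0 + 489.13ms (3/2)
2. 489.13ms @ 3/2 + 489.13ms (3/2)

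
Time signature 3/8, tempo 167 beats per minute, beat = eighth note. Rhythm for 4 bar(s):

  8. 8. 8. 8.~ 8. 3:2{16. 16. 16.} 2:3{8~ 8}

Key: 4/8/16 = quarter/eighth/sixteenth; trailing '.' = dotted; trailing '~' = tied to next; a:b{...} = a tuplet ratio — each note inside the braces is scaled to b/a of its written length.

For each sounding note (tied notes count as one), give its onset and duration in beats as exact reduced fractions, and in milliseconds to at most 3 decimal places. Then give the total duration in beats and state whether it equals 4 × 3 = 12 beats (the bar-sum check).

1) 0.0ms=0b +538.922ms=3/2b
2) 538.922ms=3/2b +538.922ms=3/2b
3) 1077.844ms=3b +538.922ms=3/2b
4) 1616.766ms=9/2b +1077.844ms=3b
5) 2694.611ms=15/2b +179.641ms=1/2b
6) 2874.251ms=8b +179.641ms=1/2b
7) 3053.892ms=17/2b +179.641ms=1/2b
8) 3233.533ms=9b +1077.844ms=3b
Σ=12b of 12 (167bpm 3/8) — PASS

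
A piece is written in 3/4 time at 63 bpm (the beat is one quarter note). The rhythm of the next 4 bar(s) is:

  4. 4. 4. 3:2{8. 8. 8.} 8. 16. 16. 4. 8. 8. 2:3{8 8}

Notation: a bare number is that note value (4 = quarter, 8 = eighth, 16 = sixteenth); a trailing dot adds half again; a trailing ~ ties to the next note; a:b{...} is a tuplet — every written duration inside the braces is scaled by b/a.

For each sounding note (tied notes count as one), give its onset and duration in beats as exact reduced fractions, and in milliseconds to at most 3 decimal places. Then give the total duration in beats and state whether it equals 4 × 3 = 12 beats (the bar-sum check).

1) 0.0ms=0b +1428.571ms=3/2b
2) 1428.571ms=3/2b +1428.571ms=3/2b
3) 2857.143ms=3b +1428.571ms=3/2b
4) 4285.714ms=9/2b +476.19ms=1/2b
5) 4761.905ms=5b +476.19ms=1/2b
6) 5238.095ms=11/2b +476.19ms=1/2b
7) 5714.286ms=6b +714.286ms=3/4b
8) 6428.571ms=27/4b +357.143ms=3/8b
9) 6785.714ms=57/8b +357.143ms=3/8b
10) 7142.857ms=15/2b +1428.571ms=3/2b
11) 8571.429ms=9b +714.286ms=3/4b
12) 9285.714ms=39/4b +714.286ms=3/4b
13) 10000.0ms=21/2b +714.286ms=3/4b
14) 10714.286ms=45/4b +714.286ms=3/4b
Σ=12b of 12 (63bpm 3/4) — PASS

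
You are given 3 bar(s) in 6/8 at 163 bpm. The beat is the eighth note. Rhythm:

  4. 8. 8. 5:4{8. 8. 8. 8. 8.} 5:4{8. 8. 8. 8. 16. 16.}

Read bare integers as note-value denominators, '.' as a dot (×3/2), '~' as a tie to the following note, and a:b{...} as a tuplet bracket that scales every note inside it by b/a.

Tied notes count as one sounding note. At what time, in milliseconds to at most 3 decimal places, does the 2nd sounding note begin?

note 2 onset = 3b = 1104.294ms

1. 0.0ms @ 0 + 1104.294ms (3)
2. 1104.294ms @ 3 + 552.147ms (3/2)
3. 1656.442ms @ 9/2 + 552.147ms (3/2)
4. 2208.589ms @ 6 + 441.718ms (6/5)
5. 2650.307ms @ 36/5 + 441.718ms (6/5)
6. 3092.025ms @ 42/5 + 441.718ms (6/5)
7. 3533.742ms @ 48/5 + 441.718ms (6/5)
8. 3975.46ms @ 54/5 + 441.718ms (6/5)
9. 4417.178ms @ 12 + 441.718ms (6/5)
10. 4858.896ms @ 66/5 + 441.718ms (6/5)
11. 5300.613ms @ 72/5 + 441.718ms (6/5)
12. 5742.331ms @ 78/5 + 441.718ms (6/5)
13. 6184.049ms @ 84/5 + 220.859ms (3/5)
14. 6404.908ms @ 87/5 + 220.859ms (3/5)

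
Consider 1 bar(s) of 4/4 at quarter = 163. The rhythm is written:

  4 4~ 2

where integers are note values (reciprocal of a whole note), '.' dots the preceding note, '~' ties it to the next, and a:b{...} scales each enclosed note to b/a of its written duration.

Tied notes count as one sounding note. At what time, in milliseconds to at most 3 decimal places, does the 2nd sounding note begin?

note 2 onset = 1b = 368.098ms

1. 0.0ms @ 0 + 368.098ms (1)
2. 368.098ms @ 1 + 1104.294ms (3)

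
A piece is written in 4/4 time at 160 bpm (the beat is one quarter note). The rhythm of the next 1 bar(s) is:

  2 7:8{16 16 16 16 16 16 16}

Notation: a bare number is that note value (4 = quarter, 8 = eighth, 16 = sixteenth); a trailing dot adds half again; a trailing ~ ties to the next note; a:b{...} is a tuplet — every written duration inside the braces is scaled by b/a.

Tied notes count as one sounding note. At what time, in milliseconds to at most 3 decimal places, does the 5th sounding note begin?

1. 0.0ms @ 0 + 750.0ms (2)
2. 750.0ms @ 2 + 107.143ms (2/7)
3. 857.143ms @ 16/7 + 107.143ms (2/7)
4. 964.286ms @ 18/7 + 107.143ms (2/7)
5. 1071.429ms @ 20/7 + 107.143ms (2/7)
6. 1178.571ms @ 22/7 + 107.143ms (2/7)
7. 1285.714ms @ 24/7 + 107.143ms (2/7)
8. 1392.857ms @ 26/7 + 107.143ms (2/7)

note 5 onset = 20/7b = 1071.429ms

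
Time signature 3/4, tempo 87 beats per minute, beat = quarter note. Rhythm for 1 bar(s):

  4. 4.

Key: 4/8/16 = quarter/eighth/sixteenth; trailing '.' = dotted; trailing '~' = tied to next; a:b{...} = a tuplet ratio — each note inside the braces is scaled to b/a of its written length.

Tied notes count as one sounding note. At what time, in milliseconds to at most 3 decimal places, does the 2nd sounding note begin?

1. 0.0ms @ 0 + 1034.483ms (3/2)
2. 1034.483ms @ 3/2 + 1034.483ms (3/2)

note 2 onset = 3/2b = 1034.483ms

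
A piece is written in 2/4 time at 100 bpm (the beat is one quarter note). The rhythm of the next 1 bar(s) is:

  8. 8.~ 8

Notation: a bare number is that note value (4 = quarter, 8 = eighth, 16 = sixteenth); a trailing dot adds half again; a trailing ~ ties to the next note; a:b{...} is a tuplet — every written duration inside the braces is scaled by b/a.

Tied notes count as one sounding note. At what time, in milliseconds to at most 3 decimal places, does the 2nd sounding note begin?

1. 0.0ms @ 0 + 450.0ms (3/4)
2. 450.0ms @ 3/4 + 750.0ms (5/4)

note 2 onset = 3/4b = 450.0ms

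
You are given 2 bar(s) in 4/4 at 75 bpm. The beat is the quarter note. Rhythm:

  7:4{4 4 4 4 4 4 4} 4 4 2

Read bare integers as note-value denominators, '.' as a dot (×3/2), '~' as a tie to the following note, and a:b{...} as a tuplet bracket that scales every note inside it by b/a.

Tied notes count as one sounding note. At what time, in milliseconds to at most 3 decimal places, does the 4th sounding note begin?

1. 0.0ms @ 0 + 457.143ms (4/7)
2. 457.143ms @ 4/7 + 457.143ms (4/7)
3. 914.286ms @ 8/7 + 457.143ms (4/7)
4. 1371.429ms @ 12/7 + 457.143ms (4/7)
5. 1828.571ms @ 16/7 + 457.143ms (4/7)
6. 2285.714ms @ 20/7 + 457.143ms (4/7)
7. 2742.857ms @ 24/7 + 457.143ms (4/7)
8. 3200.0ms @ 4 + 800.0ms (1)
9. 4000.0ms @ 5 + 800.0ms (1)
10. 4800.0ms @ 6 + 1600.0ms (2)

note 4 onset = 12/7b = 1371.429ms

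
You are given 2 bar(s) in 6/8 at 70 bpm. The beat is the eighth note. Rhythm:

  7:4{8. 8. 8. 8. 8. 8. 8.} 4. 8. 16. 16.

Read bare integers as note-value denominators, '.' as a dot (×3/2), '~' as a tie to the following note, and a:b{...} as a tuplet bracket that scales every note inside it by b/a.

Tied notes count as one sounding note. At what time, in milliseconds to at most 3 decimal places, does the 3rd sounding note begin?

1. 0.0ms @ 0 + 734.694ms (6/7)
2. 734.694ms @ 6/7 + 734.694ms (6/7)
3. 1469.388ms @ 12/7 + 734.694ms (6/7)
4. 2204.082ms @ 18/7 + 734.694ms (6/7)
5. 2938.776ms @ 24/7 + 734.694ms (6/7)
6. 3673.469ms @ 30/7 + 734.694ms (6/7)
7. 4408.163ms @ 36/7 + 734.694ms (6/7)
8. 5142.857ms @ 6 + 2571.429ms (3)
9. 7714.286ms @ 9 + 1285.714ms (3/2)
10. 9000.0ms @ 21/2 + 642.857ms (3/4)
11. 9642.857ms @ 45/4 + 642.857ms (3/4)

note 3 onset = 12/7b = 1469.388ms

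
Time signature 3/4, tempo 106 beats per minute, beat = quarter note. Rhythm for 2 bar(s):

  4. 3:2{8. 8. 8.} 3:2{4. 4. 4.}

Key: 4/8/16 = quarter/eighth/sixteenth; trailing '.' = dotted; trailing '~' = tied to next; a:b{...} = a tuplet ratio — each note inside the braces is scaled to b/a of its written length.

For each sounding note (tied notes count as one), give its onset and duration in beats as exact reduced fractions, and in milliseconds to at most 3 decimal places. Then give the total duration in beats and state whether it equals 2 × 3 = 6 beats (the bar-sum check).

1) 0.0ms=0b +849.057ms=3/2b
2) 849.057ms=3/2b +283.019ms=1/2b
3) 1132.075ms=2b +283.019ms=1/2b
4) 1415.094ms=5/2b +283.019ms=1/2b
5) 1698.113ms=3b +566.038ms=1b
6) 2264.151ms=4b +566.038ms=1b
7) 2830.189ms=5b +566.038ms=1b
Σ=6b of 6 (106bpm 3/4) — PASS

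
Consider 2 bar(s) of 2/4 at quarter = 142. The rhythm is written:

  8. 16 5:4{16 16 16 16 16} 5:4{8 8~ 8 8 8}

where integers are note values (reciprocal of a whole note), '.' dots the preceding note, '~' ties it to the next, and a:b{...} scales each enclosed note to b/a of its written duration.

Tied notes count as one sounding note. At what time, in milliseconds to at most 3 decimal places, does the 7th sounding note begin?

1. 0.0ms @ 0 + 316.901ms (3/4)
2. 316.901ms @ 3/4 + 105.634ms (1/4)
3. 422.535ms @ 1 + 84.507ms (1/5)
4. 507.042ms @ 6/5 + 84.507ms (1/5)
5. 591.549ms @ 7/5 + 84.507ms (1/5)
6. 676.056ms @ 8/5 + 84.507ms (1/5)
7. 760.563ms @ 9/5 + 84.507ms (1/5)
8. 845.07ms @ 2 + 169.014ms (2/5)
9. 1014.085ms @ 12/5 + 338.028ms (4/5)
10. 1352.113ms @ 16/5 + 169.014ms (2/5)
11. 1521.127ms @ 18/5 + 169.014ms (2/5)

note 7 onset = 9/5b = 760.563ms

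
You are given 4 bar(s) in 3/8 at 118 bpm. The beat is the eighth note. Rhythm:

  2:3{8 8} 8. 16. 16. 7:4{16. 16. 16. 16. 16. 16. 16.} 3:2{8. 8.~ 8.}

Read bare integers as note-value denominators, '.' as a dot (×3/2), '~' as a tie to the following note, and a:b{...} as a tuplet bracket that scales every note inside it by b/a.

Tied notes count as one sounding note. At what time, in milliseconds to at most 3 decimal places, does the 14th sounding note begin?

note 14 onset = 10b = 5084.746ms

1. 0.0ms @ 0 + 762.712ms (3/2)
2. 762.712ms @ 3/2 + 762.712ms (3/2)
3. 1525.424ms @ 3 + 762.712ms (3/2)
4. 2288.136ms @ 9/2 + 381.356ms (3/4)
5. 2669.492ms @ 21/4 + 381.356ms (3/4)
6. 3050.847ms @ 6 + 217.918ms (3/7)
7. 3268.765ms @ 45/7 + 217.918ms (3/7)
8. 3486.683ms @ 48/7 + 217.918ms (3/7)
9. 3704.6ms @ 51/7 + 217.918ms (3/7)
10. 3922.518ms @ 54/7 + 217.918ms (3/7)
11. 4140.436ms @ 57/7 + 217.918ms (3/7)
12. 4358.354ms @ 60/7 + 217.918ms (3/7)
13. 4576.271ms @ 9 + 508.475ms (1)
14. 5084.746ms @ 10 + 1016.949ms (2)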